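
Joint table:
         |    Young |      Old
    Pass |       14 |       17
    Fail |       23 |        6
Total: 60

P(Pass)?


P(Pass) = (14+17)/60 = 31/60

P(Pass) = 31/60 ≈ 51.67%


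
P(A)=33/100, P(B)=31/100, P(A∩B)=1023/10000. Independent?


P(A)×P(B) = 1023/10000
P(A∩B) = 1023/10000
Equal ✓ → Independent

Yes, independent


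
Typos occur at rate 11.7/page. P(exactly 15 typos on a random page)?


Poisson(λ=11.7): P(X=15) = e^(-λ)×λ^k/k!
= e^(-11.7) × 11.7^15 / 15!
≈ 8.293819161e-06 × 1.05387214599e+16 / 1307674368000 ≈ 0.066841

P(X=15) ≈ 0.066841 ≈ 6.68%


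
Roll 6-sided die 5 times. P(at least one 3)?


P(no 3)^5 = (5/6)^5 = 3125/7776
P(≥1) = 1 - 3125/7776 = 4651/7776

P = 4651/7776 ≈ 59.81%


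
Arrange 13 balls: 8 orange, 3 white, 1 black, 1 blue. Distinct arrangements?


13!/(8!×3!×1!×1!) = 25740

25740


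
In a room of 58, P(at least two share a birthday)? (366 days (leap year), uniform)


P(all different) = Π(366-i)/366 for i=0..57
= 0.008451
P(match) = 1 - 0.008451 = 0.991549

P ≈ 0.9915 ≈ 99.15%


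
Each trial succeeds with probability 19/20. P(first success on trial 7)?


Geometric: P(X=7) = (1-p)^(k-1)×p = (1/20)^6×19/20 = 19/1280000000

P(X=7) = 19/1280000000 ≈ 0.00%


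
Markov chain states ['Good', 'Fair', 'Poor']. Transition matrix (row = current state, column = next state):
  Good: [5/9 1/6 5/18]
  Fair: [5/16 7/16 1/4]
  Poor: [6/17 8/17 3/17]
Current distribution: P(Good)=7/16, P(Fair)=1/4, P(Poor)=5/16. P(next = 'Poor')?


P(next=Poor) = Σᵢ P(now=i)×P(i→Poor)
= 7/16×5/18 + 1/4×1/4 + 5/16×3/17
= 35/288 + 1/16 + 15/272 = 1171/4896

P = 1171/4896 ≈ 0.2392


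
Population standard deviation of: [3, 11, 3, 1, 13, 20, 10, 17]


Mean = 78/8 = 39/4
  (3-39/4)²=729/16
  (11-39/4)²=25/16
  (3-39/4)²=729/16
  (1-39/4)²=1225/16
  (13-39/4)²=169/16
  (20-39/4)²=1681/16
  (10-39/4)²=1/16
  (17-39/4)²=841/16
Σ(x-μ)² = 675/2
σ² = (675/2)/8 = 675/16

σ = √(675/16) ≈ 6.4952


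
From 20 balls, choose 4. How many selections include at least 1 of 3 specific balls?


Complement: C(20,4) - C(17,4) = 4845 - 2380 = 2465

2465


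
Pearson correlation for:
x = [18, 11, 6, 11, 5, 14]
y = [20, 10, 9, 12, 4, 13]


n=6, Σx=65, Σy=68, Σxy=858, Σx²=823, Σy²=910
r = (6×858 - 65×68)/√((6×823 - 65²)(6×910 - 68²))
= 728/√(713×836) = 728/√596068 ≈ 728/772.0544 ≈ 0.9429

r ≈ 0.9429


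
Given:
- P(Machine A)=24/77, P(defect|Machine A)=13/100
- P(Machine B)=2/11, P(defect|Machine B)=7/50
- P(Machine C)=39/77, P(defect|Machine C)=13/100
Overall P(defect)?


P(B) = Σ P(B|Aᵢ)×P(Aᵢ)
  13/100×24/77 = 78/1925
  7/50×2/11 = 7/275
  13/100×39/77 = 507/7700
Sum = 29/220

P(defect) = 29/220 ≈ 13.18%


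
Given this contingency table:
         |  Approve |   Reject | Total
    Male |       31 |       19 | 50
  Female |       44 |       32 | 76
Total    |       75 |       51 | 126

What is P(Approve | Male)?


P(Approve | Male) = 31/(31+19) = 31/50

P(Approve|Male) = 31/50 ≈ 62.00%


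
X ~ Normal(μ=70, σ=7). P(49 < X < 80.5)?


z₁=(49-70)/7=-3.0, z₂=(80.5-70)/7=1.5
P = Φ(1.5) - Φ(-3.0) = 0.933193 - 0.001350 = 0.931843 ≈ 0.9318

P(49 < X < 80.5) ≈ 0.9318


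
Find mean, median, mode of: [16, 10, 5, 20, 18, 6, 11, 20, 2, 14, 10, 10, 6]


Sorted: [2, 5, 6, 6, 10, 10, 10, 11, 14, 16, 18, 20, 20]
Mean = 148/13
Median = 10
Freq: {16: 1, 10: 3, 5: 1, 20: 2, 18: 1, 6: 2, 11: 1, 2: 1, 14: 1}
Mode: [10]

Mean=148/13, Median=10, Mode=10


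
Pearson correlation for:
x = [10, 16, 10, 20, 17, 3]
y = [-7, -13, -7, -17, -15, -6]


n=6, Σx=76, Σy=-65, Σxy=-961, Σx²=1154, Σy²=817
r = (6×(-961) - 76×(-65))/√((6×1154 - 76²)(6×817 - (-65)²))
= -826/√(1148×677) = -826/√777196 ≈ -826/881.5872 ≈ -0.9369

r ≈ -0.9369


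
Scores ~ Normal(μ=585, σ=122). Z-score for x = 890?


z = (x - μ)/σ = (890 - 585)/122 = 2.5

z = 2.5


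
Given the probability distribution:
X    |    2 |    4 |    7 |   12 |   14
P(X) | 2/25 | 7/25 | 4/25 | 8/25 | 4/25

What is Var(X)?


E[X] = 212/25
E[X²] = 2252/25
Var(X) = E[X²] - (E[X])² = 2252/25 - 44944/625 = 11356/625

Var(X) = 11356/625 ≈ 18.1696


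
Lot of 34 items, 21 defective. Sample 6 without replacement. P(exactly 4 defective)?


Hypergeometric: C(21,4)×C(13,2)/C(34,6)
= 5985×78/1344904 = 233415/672452

P(X=4) = 233415/672452 ≈ 34.71%


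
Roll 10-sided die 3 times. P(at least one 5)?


P(no 5)^3 = (9/10)^3 = 729/1000
P(≥1) = 1 - 729/1000 = 271/1000

P = 271/1000 ≈ 27.10%


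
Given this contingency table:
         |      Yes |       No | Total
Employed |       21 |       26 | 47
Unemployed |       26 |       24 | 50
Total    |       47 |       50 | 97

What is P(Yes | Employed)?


P(Yes | Employed) = 21/(21+26) = 21/47

P(Yes|Employed) = 21/47 ≈ 44.68%


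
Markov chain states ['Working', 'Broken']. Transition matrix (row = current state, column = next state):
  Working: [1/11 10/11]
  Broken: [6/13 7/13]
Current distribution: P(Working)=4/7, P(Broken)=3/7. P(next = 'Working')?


P(next=Working) = Σᵢ P(now=i)×P(i→Working)
= 4/7×1/11 + 3/7×6/13
= 4/77 + 18/91 = 250/1001

P = 250/1001 ≈ 0.2498


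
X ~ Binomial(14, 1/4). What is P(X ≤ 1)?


P(X ≤ 1) = Σ P(X=i) for i=0..1
P(X=0) = 4782969/268435456
P(X=1) = 11160261/134217728
Sum = 27103491/268435456

P(X ≤ 1) = 27103491/268435456 ≈ 10.10%


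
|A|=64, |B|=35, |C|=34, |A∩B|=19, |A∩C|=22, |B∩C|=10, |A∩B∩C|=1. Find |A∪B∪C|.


|A∪B∪C| = 64+35+34-19-22-10+1 = 83

|A∪B∪C| = 83


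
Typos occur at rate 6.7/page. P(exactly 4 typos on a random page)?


Poisson(λ=6.7): P(X=4) = e^(-λ)×λ^k/k!
= e^(-6.7) × 6.7^4 / 4!
≈ 0.001230911903 × 2015.1121 / 24 ≈ 0.103351

P(X=4) ≈ 0.103351 ≈ 10.34%


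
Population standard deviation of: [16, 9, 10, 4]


Mean = 39/4
  (16-39/4)²=625/16
  (9-39/4)²=9/16
  (10-39/4)²=1/16
  (4-39/4)²=529/16
Σ(x-μ)² = 291/4
σ² = (291/4)/4 = 291/16

σ = √(291/16) ≈ 4.2647


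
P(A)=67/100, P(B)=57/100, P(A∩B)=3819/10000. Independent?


P(A)×P(B) = 3819/10000
P(A∩B) = 3819/10000
Equal ✓ → Independent

Yes, independent


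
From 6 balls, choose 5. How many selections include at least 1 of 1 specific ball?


Complement: C(6,5) - C(5,5) = 6 - 1 = 5

5


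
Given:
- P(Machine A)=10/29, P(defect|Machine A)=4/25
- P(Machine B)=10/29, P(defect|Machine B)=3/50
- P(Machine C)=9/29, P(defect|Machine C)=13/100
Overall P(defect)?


P(B) = Σ P(B|Aᵢ)×P(Aᵢ)
  4/25×10/29 = 8/145
  3/50×10/29 = 3/145
  13/100×9/29 = 117/2900
Sum = 337/2900

P(defect) = 337/2900 ≈ 11.62%


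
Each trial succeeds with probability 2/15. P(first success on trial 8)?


Geometric: P(X=8) = (1-p)^(k-1)×p = (13/15)^7×2/15 = 125497034/2562890625

P(X=8) = 125497034/2562890625 ≈ 4.90%


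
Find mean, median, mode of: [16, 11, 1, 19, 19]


Sorted: [1, 11, 16, 19, 19]
Mean = 66/5
Median = 16
Freq: {16: 1, 11: 1, 1: 1, 19: 2}
Mode: [19]

Mean=66/5, Median=16, Mode=19


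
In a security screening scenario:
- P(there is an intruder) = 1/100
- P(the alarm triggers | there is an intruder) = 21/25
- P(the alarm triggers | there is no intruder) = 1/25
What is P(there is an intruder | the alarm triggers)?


Using Bayes' theorem:
P(A|B) = P(B|A)·P(A) / P(B)

P(the alarm triggers) = 21/25 × 1/100 + 1/25 × 99/100
= 21/2500 + 99/2500 = 6/125

P(there is an intruder|the alarm triggers) = (21/2500) / (6/125) = 7/40

P(there is an intruder|the alarm triggers) = 7/40 ≈ 17.50%


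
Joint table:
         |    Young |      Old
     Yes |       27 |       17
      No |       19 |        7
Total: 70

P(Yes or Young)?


P(Yes∨Young) = P(Yes) + P(Young) - P(Yes∧Young)
= (44 + 46 - 27)/70 = 63/70 = 9/10

P = 9/10 ≈ 90.00%


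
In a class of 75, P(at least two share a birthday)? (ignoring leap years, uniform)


P(all different) = Π(365-i)/365 for i=0..74
= 0.000280
P(match) = 1 - 0.000280 = 0.999720

P ≈ 0.9997 ≈ 99.97%


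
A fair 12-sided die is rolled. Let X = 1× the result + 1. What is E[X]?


E[die] = (1+12)/2 = 13/2
E[X] = 1×13/2 + 1 = 15/2

E[X] = 15/2


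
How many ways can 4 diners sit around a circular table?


Circular arrangements of 4 distinct objects: fix one position to break rotational symmetry.
(n-1)! = 3! = 6

6


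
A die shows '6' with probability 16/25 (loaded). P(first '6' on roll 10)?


Geometric: P(X=10) = (1-p)^(k-1)×p = (9/25)^9×16/25 = 6198727824/95367431640625

P(X=10) = 6198727824/95367431640625 ≈ 0.01%


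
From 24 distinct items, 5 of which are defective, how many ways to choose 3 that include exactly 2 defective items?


Choose 2 of the 5 defective items and 1 of the other 19 items:
C(5,2)×C(19,1) = 10×19 = 190

190


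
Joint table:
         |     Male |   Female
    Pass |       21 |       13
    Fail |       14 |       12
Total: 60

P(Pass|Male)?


P(Pass|Male) = 21/(21+14) = 21/35 = 3/5

P = 3/5 ≈ 60.00%


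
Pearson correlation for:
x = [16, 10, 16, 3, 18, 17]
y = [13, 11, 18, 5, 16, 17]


n=6, Σx=80, Σy=80, Σxy=1198, Σx²=1234, Σy²=1184
r = (6×1198 - 80×80)/√((6×1234 - 80²)(6×1184 - 80²))
= 788/√(1004×704) = 788/√706816 ≈ 788/840.7235 ≈ 0.9373

r ≈ 0.9373


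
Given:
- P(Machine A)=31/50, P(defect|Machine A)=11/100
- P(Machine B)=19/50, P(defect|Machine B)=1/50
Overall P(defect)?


P(B) = Σ P(B|Aᵢ)×P(Aᵢ)
  11/100×31/50 = 341/5000
  1/50×19/50 = 19/2500
Sum = 379/5000

P(defect) = 379/5000 ≈ 7.58%


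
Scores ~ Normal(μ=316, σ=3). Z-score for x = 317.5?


z = (x - μ)/σ = (317.5 - 316)/3 = 0.5

z = 0.5


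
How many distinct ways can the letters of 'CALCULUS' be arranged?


Letters: 8, freq: {'C': 2, 'A': 1, 'L': 2, 'U': 2, 'S': 1}
8!/(2!×1!×2!×2!×1!) = 40320/8 = 5040

5040


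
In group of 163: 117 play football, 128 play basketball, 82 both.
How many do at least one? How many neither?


|A∪B| = 117+128-82 = 163
Neither = 163-163 = 0

At least one: 163; Neither: 0


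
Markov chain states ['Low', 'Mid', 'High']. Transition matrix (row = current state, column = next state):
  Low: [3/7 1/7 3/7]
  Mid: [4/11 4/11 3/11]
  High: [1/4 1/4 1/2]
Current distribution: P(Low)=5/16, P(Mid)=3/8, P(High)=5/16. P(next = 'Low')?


P(next=Low) = Σᵢ P(now=i)×P(i→Low)
= 5/16×3/7 + 3/8×4/11 + 5/16×1/4
= 15/112 + 3/22 + 5/64 = 1717/4928

P = 1717/4928 ≈ 0.3484


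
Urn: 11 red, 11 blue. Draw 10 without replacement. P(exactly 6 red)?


Hypergeometric: C(11,6)×C(11,4)/C(22,10)
= 462×330/646646 = 990/4199

P(X=6) = 990/4199 ≈ 23.58%


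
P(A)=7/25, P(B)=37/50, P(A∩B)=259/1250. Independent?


P(A)×P(B) = 259/1250
P(A∩B) = 259/1250
Equal ✓ → Independent

Yes, independent


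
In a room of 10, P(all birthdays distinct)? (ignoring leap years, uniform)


P(all different) = Π(365-i)/365 for i=0..9
= (365/365)×(364/365)×...×(356/365)
= 0.883052

P ≈ 0.8831 ≈ 88.31%


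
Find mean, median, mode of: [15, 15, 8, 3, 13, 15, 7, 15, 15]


Sorted: [3, 7, 8, 13, 15, 15, 15, 15, 15]
Mean = 106/9
Median = 15
Freq: {15: 5, 8: 1, 3: 1, 13: 1, 7: 1}
Mode: [15]

Mean=106/9, Median=15, Mode=15


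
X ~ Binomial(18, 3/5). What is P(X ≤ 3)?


P(X ≤ 3) = Σ P(X=i) for i=0..3
P(X=0) = 262144/3814697265625
P(X=1) = 7077888/3814697265625
P(X=2) = 90243072/3814697265625
P(X=3) = 721944576/3814697265625
Sum = 163905536/762939453125

P(X ≤ 3) = 163905536/762939453125 ≈ 0.02%


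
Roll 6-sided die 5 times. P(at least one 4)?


P(no 4)^5 = (5/6)^5 = 3125/7776
P(≥1) = 1 - 3125/7776 = 4651/7776

P = 4651/7776 ≈ 59.81%


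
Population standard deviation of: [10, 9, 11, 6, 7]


Mean = 43/5
  (10-43/5)²=49/25
  (9-43/5)²=4/25
  (11-43/5)²=144/25
  (6-43/5)²=169/25
  (7-43/5)²=64/25
Σ(x-μ)² = 86/5
σ² = (86/5)/5 = 86/25

σ = √(86/25) ≈ 1.8547


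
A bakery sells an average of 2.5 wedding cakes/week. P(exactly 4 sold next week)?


Poisson(λ=2.5): P(X=4) = e^(-λ)×λ^k/k!
= e^(-2.5) × 2.5^4 / 4!
≈ 0.08208499862 × 39.0625 / 24 ≈ 0.133602

P(X=4) ≈ 0.133602 ≈ 13.36%


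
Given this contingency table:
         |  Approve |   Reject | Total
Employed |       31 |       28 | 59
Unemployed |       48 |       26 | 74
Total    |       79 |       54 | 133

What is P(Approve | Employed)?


P(Approve | Employed) = 31/(31+28) = 31/59

P(Approve|Employed) = 31/59 ≈ 52.54%


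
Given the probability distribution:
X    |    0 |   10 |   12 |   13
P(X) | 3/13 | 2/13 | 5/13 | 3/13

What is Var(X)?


E[X] = 119/13
E[X²] = 1427/13
Var(X) = E[X²] - (E[X])² = 1427/13 - 14161/169 = 4390/169

Var(X) = 4390/169 ≈ 25.9763


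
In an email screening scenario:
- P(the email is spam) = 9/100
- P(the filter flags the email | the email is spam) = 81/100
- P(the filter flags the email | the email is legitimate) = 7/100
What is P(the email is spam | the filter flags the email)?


Using Bayes' theorem:
P(A|B) = P(B|A)·P(A) / P(B)

P(the filter flags the email) = 81/100 × 9/100 + 7/100 × 91/100
= 729/10000 + 637/10000 = 683/5000

P(the email is spam|the filter flags the email) = (729/10000) / (683/5000) = 729/1366

P(the email is spam|the filter flags the email) = 729/1366 ≈ 53.37%


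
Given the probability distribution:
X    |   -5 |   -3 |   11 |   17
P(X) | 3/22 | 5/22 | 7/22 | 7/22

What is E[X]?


E[X] = Σ x·P(X=x)
= (-5)×(3/22) + (-3)×(5/22) + (11)×(7/22) + (17)×(7/22)
= 83/11

E[X] = 83/11


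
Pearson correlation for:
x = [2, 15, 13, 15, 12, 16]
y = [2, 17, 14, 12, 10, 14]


n=6, Σx=73, Σy=69, Σxy=965, Σx²=1023, Σy²=929
r = (6×965 - 73×69)/√((6×1023 - 73²)(6×929 - 69²))
= 753/√(809×813) = 753/√657717 ≈ 753/810.9975 ≈ 0.9285

r ≈ 0.9285


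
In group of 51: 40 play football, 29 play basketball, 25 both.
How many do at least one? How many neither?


|A∪B| = 40+29-25 = 44
Neither = 51-44 = 7

At least one: 44; Neither: 7


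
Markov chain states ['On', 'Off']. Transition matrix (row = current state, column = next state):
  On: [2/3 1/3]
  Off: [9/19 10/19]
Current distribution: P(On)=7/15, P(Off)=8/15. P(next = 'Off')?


P(next=Off) = Σᵢ P(now=i)×P(i→Off)
= 7/15×1/3 + 8/15×10/19
= 7/45 + 16/57 = 373/855

P = 373/855 ≈ 0.4363


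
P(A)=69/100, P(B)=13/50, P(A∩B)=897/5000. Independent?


P(A)×P(B) = 897/5000
P(A∩B) = 897/5000
Equal ✓ → Independent

Yes, independent


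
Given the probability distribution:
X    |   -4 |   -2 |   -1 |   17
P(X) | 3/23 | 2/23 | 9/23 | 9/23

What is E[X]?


E[X] = Σ x·P(X=x)
= (-4)×(3/23) + (-2)×(2/23) + (-1)×(9/23) + (17)×(9/23)
= 128/23

E[X] = 128/23


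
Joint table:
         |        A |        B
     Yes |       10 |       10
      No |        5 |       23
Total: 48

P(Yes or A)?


P(Yes∨A) = P(Yes) + P(A) - P(Yes∧A)
= (20 + 15 - 10)/48 = 25/48

P = 25/48 ≈ 52.08%


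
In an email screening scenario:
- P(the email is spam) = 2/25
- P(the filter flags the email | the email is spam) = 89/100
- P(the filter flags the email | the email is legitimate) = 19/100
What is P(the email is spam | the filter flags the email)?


Using Bayes' theorem:
P(A|B) = P(B|A)·P(A) / P(B)

P(the filter flags the email) = 89/100 × 2/25 + 19/100 × 23/25
= 89/1250 + 437/2500 = 123/500

P(the email is spam|the filter flags the email) = (89/1250) / (123/500) = 178/615

P(the email is spam|the filter flags the email) = 178/615 ≈ 28.94%


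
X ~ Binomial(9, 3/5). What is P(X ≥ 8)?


P(X ≥ 8) = Σ P(X=i) for i=8..9
P(X=8) = 118098/1953125
P(X=9) = 19683/1953125
Sum = 137781/1953125

P(X ≥ 8) = 137781/1953125 ≈ 7.05%


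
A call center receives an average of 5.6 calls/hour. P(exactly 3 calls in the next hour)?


Poisson(λ=5.6): P(X=3) = e^(-λ)×λ^k/k!
= e^(-5.6) × 5.6^3 / 3!
≈ 0.003697863716 × 175.616 / 6 ≈ 0.108234

P(X=3) ≈ 0.108234 ≈ 10.82%


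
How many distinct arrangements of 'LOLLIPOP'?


Letters: 8, freq: {'L': 3, 'O': 2, 'I': 1, 'P': 2}
8!/(3!×2!×1!×2!) = 40320/24 = 1680

1680


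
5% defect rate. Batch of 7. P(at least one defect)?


P(all good) = (19/20)^7 = 893871739/1280000000
P(≥1 defect) = 386128261/1280000000

P = 386128261/1280000000 ≈ 30.17%


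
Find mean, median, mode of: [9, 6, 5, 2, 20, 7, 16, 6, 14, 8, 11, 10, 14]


Sorted: [2, 5, 6, 6, 7, 8, 9, 10, 11, 14, 14, 16, 20]
Mean = 128/13
Median = 9
Freq: {9: 1, 6: 2, 5: 1, 2: 1, 20: 1, 7: 1, 16: 1, 14: 2, 8: 1, 11: 1, 10: 1}
Mode: [6, 14]

Mean=128/13, Median=9, Mode=[6, 14]


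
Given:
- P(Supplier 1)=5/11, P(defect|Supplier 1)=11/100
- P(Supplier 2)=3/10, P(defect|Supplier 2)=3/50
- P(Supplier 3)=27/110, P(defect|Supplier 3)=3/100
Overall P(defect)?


P(B) = Σ P(B|Aᵢ)×P(Aᵢ)
  11/100×5/11 = 1/20
  3/50×3/10 = 9/500
  3/100×27/110 = 81/11000
Sum = 829/11000

P(defect) = 829/11000 ≈ 7.54%


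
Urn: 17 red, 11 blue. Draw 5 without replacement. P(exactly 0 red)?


Hypergeometric: C(17,0)×C(11,5)/C(28,5)
= 1×462/98280 = 11/2340

P(X=0) = 11/2340 ≈ 0.47%


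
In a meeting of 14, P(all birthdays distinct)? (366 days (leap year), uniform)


P(all different) = Π(366-i)/366 for i=0..13
= (366/366)×(365/366)×...×(353/366)
= 0.777440

P ≈ 0.7774 ≈ 77.74%


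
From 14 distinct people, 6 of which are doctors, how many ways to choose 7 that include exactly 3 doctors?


Choose 3 of the 6 doctors and 4 of the other 8 people:
C(6,3)×C(8,4) = 20×70 = 1400

1400


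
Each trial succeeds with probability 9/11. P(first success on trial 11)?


Geometric: P(X=11) = (1-p)^(k-1)×p = (2/11)^10×9/11 = 9216/285311670611

P(X=11) = 9216/285311670611 ≈ 0.00%


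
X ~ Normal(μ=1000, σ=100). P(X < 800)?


z = (800-1000)/100 = -2.0
P(Z < -2.0) = 0.0228

P(X < 800) ≈ 0.0228


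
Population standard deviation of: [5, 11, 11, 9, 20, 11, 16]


Mean = 83/7
  (5-83/7)²=2304/49
  (11-83/7)²=36/49
  (11-83/7)²=36/49
  (9-83/7)²=400/49
  (20-83/7)²=3249/49
  (11-83/7)²=36/49
  (16-83/7)²=841/49
Σ(x-μ)² = 986/7
σ² = (986/7)/7 = 986/49

σ = √(986/49) ≈ 4.4858


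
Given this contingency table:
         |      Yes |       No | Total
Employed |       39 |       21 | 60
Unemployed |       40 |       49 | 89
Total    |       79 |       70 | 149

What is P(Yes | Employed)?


P(Yes | Employed) = 39/(39+21) = 39/60 = 13/20

P(Yes|Employed) = 13/20 ≈ 65.00%


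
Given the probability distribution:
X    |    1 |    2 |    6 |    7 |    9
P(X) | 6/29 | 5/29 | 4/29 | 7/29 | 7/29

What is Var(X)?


E[X] = 152/29
E[X²] = 1080/29
Var(X) = E[X²] - (E[X])² = 1080/29 - 23104/841 = 8216/841

Var(X) = 8216/841 ≈ 9.7693


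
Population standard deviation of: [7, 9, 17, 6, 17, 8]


Mean = 64/6 = 32/3
  (7-32/3)²=121/9
  (9-32/3)²=25/9
  (17-32/3)²=361/9
  (6-32/3)²=196/9
  (17-32/3)²=361/9
  (8-32/3)²=64/9
Σ(x-μ)² = 376/3
σ² = (376/3)/6 = 188/9

σ = √(188/9) ≈ 4.5704


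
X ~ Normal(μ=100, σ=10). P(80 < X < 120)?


z₁=(80-100)/10=-2.0, z₂=(120-100)/10=2.0
P = Φ(2.0) - Φ(-2.0) = 0.977250 - 0.022750 = 0.954500 ≈ 0.9545

P(80 < X < 120) ≈ 0.9545


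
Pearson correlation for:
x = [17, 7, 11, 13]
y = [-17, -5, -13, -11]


n=4, Σx=48, Σy=-46, Σxy=-610, Σx²=628, Σy²=604
r = (4×(-610) - 48×(-46))/√((4×628 - 48²)(4×604 - (-46)²))
= -232/√(208×300) = -232/√62400 ≈ -232/249.7999 ≈ -0.9287

r ≈ -0.9287


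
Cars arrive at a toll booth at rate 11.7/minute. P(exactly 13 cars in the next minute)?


Poisson(λ=11.7): P(X=13) = e^(-λ)×λ^k/k!
= e^(-11.7) × 11.7^13 / 13!
≈ 8.293819161e-06 × 7.69867883698e+13 / 6227020800 ≈ 0.102539

P(X=13) ≈ 0.102539 ≈ 10.25%


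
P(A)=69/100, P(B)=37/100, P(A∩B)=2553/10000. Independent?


P(A)×P(B) = 2553/10000
P(A∩B) = 2553/10000
Equal ✓ → Independent

Yes, independent


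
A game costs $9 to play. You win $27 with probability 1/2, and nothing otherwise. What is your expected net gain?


E[gain] = (27-9)×1/2 + (-9)×1/2
= 9 - 9/2 = 9/2

Expected net gain = $9/2 ≈ $4.50


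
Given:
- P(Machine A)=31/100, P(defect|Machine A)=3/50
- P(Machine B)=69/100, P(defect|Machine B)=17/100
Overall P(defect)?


P(B) = Σ P(B|Aᵢ)×P(Aᵢ)
  3/50×31/100 = 93/5000
  17/100×69/100 = 1173/10000
Sum = 1359/10000

P(defect) = 1359/10000 ≈ 13.59%


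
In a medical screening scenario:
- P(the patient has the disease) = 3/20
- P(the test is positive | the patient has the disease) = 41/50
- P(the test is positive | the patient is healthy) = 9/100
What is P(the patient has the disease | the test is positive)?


Using Bayes' theorem:
P(A|B) = P(B|A)·P(A) / P(B)

P(the test is positive) = 41/50 × 3/20 + 9/100 × 17/20
= 123/1000 + 153/2000 = 399/2000

P(the patient has the disease|the test is positive) = (123/1000) / (399/2000) = 82/133

P(the patient has the disease|the test is positive) = 82/133 ≈ 61.65%


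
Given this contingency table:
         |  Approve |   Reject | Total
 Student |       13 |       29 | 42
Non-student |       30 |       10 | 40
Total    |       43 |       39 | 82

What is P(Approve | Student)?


P(Approve | Student) = 13/(13+29) = 13/42

P(Approve|Student) = 13/42 ≈ 30.95%


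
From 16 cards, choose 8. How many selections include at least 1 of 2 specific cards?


Complement: C(16,8) - C(14,8) = 12870 - 3003 = 9867

9867


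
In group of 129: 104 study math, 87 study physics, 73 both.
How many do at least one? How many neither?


|A∪B| = 104+87-73 = 118
Neither = 129-118 = 11

At least one: 118; Neither: 11


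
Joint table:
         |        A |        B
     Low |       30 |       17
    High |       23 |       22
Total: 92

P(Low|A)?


P(Low|A) = 30/(30+23) = 30/53

P = 30/53 ≈ 56.60%


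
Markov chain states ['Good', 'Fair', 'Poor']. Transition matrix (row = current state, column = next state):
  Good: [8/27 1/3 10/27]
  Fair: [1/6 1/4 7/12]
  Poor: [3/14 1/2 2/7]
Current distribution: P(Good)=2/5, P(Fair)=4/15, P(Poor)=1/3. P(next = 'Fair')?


P(next=Fair) = Σᵢ P(now=i)×P(i→Fair)
= 2/5×1/3 + 4/15×1/4 + 1/3×1/2
= 2/15 + 1/15 + 1/6 = 11/30

P = 11/30 ≈ 0.3667


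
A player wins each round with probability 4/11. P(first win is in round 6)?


Geometric: P(X=6) = (1-p)^(k-1)×p = (7/11)^5×4/11 = 67228/1771561

P(X=6) = 67228/1771561 ≈ 3.79%


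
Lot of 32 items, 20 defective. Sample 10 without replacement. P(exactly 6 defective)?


Hypergeometric: C(20,6)×C(12,4)/C(32,10)
= 38760×495/64512240 = 159885/537602

P(X=6) = 159885/537602 ≈ 29.74%


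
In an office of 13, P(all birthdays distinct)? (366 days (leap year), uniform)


P(all different) = Π(366-i)/366 for i=0..12
= (366/366)×(365/366)×...×(354/366)
= 0.806071

P ≈ 0.8061 ≈ 80.61%


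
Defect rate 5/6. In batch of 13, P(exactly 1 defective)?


Binomial: P(X=1) = C(13,1)×p^1×(1-p)^12
= 13 × 5/6 × 1/2176782336 = 65/13060694016

P(X=1) = 65/13060694016 ≈ 0.00%


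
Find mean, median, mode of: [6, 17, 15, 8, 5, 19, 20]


Sorted: [5, 6, 8, 15, 17, 19, 20]
Mean = 90/7
Median = 15
Freq: {6: 1, 17: 1, 15: 1, 8: 1, 5: 1, 19: 1, 20: 1}
Mode: No mode

Mean=90/7, Median=15, Mode=No mode


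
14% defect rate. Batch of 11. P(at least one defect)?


P(all good) = (43/50)^11 = 929293739471222707/4882812500000000000
P(≥1 defect) = 3953518760528777293/4882812500000000000

P = 3953518760528777293/4882812500000000000 ≈ 80.97%


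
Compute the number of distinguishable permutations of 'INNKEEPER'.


Letters: 9, freq: {'I': 1, 'N': 2, 'K': 1, 'E': 3, 'P': 1, 'R': 1}
9!/(1!×2!×1!×3!×1!×1!) = 362880/12 = 30240

30240


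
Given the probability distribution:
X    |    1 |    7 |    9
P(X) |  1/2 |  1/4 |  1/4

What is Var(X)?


E[X] = 9/2
E[X²] = 33
Var(X) = E[X²] - (E[X])² = 33 - 81/4 = 51/4

Var(X) = 51/4 ≈ 12.7500


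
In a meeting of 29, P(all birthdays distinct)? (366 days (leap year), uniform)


P(all different) = Π(366-i)/366 for i=0..28
= (366/366)×(365/366)×...×(338/366)
= 0.320056

P ≈ 0.3201 ≈ 32.01%


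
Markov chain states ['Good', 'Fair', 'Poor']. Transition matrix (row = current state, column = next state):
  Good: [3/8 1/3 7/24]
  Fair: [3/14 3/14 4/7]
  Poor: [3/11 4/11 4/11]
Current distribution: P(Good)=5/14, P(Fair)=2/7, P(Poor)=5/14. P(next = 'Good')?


P(next=Good) = Σᵢ P(now=i)×P(i→Good)
= 5/14×3/8 + 2/7×3/14 + 5/14×3/11
= 15/112 + 3/49 + 15/154 = 2523/8624

P = 2523/8624 ≈ 0.2926


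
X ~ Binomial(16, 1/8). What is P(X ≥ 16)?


P(X ≥ 16) = Σ P(X=i) for i=16..16
P(X=16) = 1/281474976710656
Sum = 1/281474976710656

P(X ≥ 16) = 1/281474976710656 ≈ 0.00%


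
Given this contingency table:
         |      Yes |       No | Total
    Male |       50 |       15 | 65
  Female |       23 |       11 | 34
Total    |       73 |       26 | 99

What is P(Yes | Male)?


P(Yes | Male) = 50/(50+15) = 50/65 = 10/13

P(Yes|Male) = 10/13 ≈ 76.92%


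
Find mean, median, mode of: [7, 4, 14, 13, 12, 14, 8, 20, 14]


Sorted: [4, 7, 8, 12, 13, 14, 14, 14, 20]
Mean = 106/9
Median = 13
Freq: {7: 1, 4: 1, 14: 3, 13: 1, 12: 1, 8: 1, 20: 1}
Mode: [14]

Mean=106/9, Median=13, Mode=14


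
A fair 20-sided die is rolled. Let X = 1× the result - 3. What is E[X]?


E[die] = (1+20)/2 = 21/2
E[X] = 1×21/2 - 3 = 15/2

E[X] = 15/2


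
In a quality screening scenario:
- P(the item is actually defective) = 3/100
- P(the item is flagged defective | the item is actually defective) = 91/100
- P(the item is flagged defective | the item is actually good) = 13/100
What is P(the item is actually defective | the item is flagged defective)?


Using Bayes' theorem:
P(A|B) = P(B|A)·P(A) / P(B)

P(the item is flagged defective) = 91/100 × 3/100 + 13/100 × 97/100
= 273/10000 + 1261/10000 = 767/5000

P(the item is actually defective|the item is flagged defective) = (273/10000) / (767/5000) = 21/118

P(the item is actually defective|the item is flagged defective) = 21/118 ≈ 17.80%


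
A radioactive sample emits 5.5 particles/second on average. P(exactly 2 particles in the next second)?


Poisson(λ=5.5): P(X=2) = e^(-λ)×λ^k/k!
= e^(-5.5) × 5.5^2 / 2!
≈ 0.004086771438 × 30.25 / 2 ≈ 0.061812

P(X=2) ≈ 0.061812 ≈ 6.18%


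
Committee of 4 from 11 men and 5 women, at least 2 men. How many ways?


Count by #men:
  2M,2W: C(11,2)×C(5,2)=550
  3M,1W: C(11,3)×C(5,1)=825
  4M,0W: C(11,4)×C(5,0)=330
Total = 1705

1705


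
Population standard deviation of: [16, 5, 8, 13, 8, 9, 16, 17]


Mean = 92/8 = 23/2
  (16-23/2)²=81/4
  (5-23/2)²=169/4
  (8-23/2)²=49/4
  (13-23/2)²=9/4
  (8-23/2)²=49/4
  (9-23/2)²=25/4
  (16-23/2)²=81/4
  (17-23/2)²=121/4
Σ(x-μ)² = 146
σ² = 146/8 = 73/4

σ = √(73/4) ≈ 4.2720


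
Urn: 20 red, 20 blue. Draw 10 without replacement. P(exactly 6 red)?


Hypergeometric: C(20,6)×C(20,4)/C(40,10)
= 38760×4845/847660528 = 72675/328042

P(X=6) = 72675/328042 ≈ 22.15%


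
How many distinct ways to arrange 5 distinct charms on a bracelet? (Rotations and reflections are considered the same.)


Free circular arrangements: rotations and reflections both identified.
(n-1)!/2 = 4!/2 = 24/2 = 12

12


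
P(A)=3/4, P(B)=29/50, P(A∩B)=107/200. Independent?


P(A)×P(B) = 87/200
P(A∩B) = 107/200
Not equal → NOT independent

No, not independent


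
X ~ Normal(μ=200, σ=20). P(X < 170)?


z = (170-200)/20 = -1.5
P(Z < -1.5) = 0.0668

P(X < 170) ≈ 0.0668


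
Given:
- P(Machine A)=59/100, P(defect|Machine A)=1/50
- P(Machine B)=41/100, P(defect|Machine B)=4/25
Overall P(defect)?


P(B) = Σ P(B|Aᵢ)×P(Aᵢ)
  1/50×59/100 = 59/5000
  4/25×41/100 = 41/625
Sum = 387/5000

P(defect) = 387/5000 ≈ 7.74%


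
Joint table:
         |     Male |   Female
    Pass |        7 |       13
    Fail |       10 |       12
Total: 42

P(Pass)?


P(Pass) = (7+13)/42 = 20/42 = 10/21

P(Pass) = 10/21 ≈ 47.62%


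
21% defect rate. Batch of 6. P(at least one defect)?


P(all good) = (79/100)^6 = 243087455521/1000000000000
P(≥1 defect) = 756912544479/1000000000000

P = 756912544479/1000000000000 ≈ 75.69%


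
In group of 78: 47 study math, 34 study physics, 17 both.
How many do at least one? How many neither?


|A∪B| = 47+34-17 = 64
Neither = 78-64 = 14

At least one: 64; Neither: 14


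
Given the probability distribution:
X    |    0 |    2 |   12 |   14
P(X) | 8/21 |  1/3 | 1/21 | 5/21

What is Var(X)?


E[X] = 32/7
E[X²] = 384/7
Var(X) = E[X²] - (E[X])² = 384/7 - 1024/49 = 1664/49

Var(X) = 1664/49 ≈ 33.9592


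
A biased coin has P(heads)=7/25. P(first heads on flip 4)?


Geometric: P(X=4) = (1-p)^(k-1)×p = (18/25)^3×7/25 = 40824/390625

P(X=4) = 40824/390625 ≈ 10.45%


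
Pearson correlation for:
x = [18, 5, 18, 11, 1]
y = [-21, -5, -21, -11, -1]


n=5, Σx=53, Σy=-59, Σxy=-903, Σx²=795, Σy²=1029
r = (5×(-903) - 53×(-59))/√((5×795 - 53²)(5×1029 - (-59)²))
= -1388/√(1166×1664) = -1388/√1940224 ≈ -1388/1392.9192 ≈ -0.9965

r ≈ -0.9965


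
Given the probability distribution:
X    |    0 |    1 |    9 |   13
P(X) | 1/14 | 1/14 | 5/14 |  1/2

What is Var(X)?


E[X] = 137/14
E[X²] = 227/2
Var(X) = E[X²] - (E[X])² = 227/2 - 18769/196 = 3477/196

Var(X) = 3477/196 ≈ 17.7398


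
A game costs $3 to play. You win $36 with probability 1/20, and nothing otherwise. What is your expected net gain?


E[gain] = (36-3)×1/20 + (-3)×19/20
= 33/20 - 57/20 = -6/5

Expected net gain = $-6/5 ≈ $-1.20


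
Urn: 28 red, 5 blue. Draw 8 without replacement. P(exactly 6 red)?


Hypergeometric: C(28,6)×C(5,2)/C(33,8)
= 376740×10/13884156 = 8050/29667

P(X=6) = 8050/29667 ≈ 27.13%


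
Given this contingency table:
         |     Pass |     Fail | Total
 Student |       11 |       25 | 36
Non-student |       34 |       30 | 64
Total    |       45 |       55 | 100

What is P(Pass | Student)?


P(Pass | Student) = 11/(11+25) = 11/36

P(Pass|Student) = 11/36 ≈ 30.56%


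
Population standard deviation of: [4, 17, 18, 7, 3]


Mean = 49/5
  (4-49/5)²=841/25
  (17-49/5)²=1296/25
  (18-49/5)²=1681/25
  (7-49/5)²=196/25
  (3-49/5)²=1156/25
Σ(x-μ)² = 1034/5
σ² = (1034/5)/5 = 1034/25

σ = √(1034/25) ≈ 6.4312


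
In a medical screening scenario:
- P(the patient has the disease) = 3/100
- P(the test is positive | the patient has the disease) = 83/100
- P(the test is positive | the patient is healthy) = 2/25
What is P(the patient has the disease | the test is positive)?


Using Bayes' theorem:
P(A|B) = P(B|A)·P(A) / P(B)

P(the test is positive) = 83/100 × 3/100 + 2/25 × 97/100
= 249/10000 + 97/1250 = 41/400

P(the patient has the disease|the test is positive) = (249/10000) / (41/400) = 249/1025

P(the patient has the disease|the test is positive) = 249/1025 ≈ 24.29%


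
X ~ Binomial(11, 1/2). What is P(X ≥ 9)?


P(X ≥ 9) = Σ P(X=i) for i=9..11
P(X=9) = 55/2048
P(X=10) = 11/2048
P(X=11) = 1/2048
Sum = 67/2048

P(X ≥ 9) = 67/2048 ≈ 3.27%


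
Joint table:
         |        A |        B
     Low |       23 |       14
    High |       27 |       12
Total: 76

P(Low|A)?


P(Low|A) = 23/(23+27) = 23/50

P = 23/50 ≈ 46.00%


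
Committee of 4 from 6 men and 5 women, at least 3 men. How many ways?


Count by #men:
  3M,1W: C(6,3)×C(5,1)=100
  4M,0W: C(6,4)×C(5,0)=15
Total = 115

115


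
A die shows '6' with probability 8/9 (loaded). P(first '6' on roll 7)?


Geometric: P(X=7) = (1-p)^(k-1)×p = (1/9)^6×8/9 = 8/4782969

P(X=7) = 8/4782969 ≈ 0.00%


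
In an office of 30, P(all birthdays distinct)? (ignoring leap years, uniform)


P(all different) = Π(365-i)/365 for i=0..29
= (365/365)×(364/365)×...×(336/365)
= 0.293684

P ≈ 0.2937 ≈ 29.37%


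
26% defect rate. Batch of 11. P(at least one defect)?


P(all good) = (37/50)^11 = 177917621779460413/4882812500000000000
P(≥1 defect) = 4704894878220539587/4882812500000000000

P = 4704894878220539587/4882812500000000000 ≈ 96.36%


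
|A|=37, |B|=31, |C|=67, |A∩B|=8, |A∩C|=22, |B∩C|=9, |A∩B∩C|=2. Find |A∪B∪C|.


|A∪B∪C| = 37+31+67-8-22-9+2 = 98

|A∪B∪C| = 98


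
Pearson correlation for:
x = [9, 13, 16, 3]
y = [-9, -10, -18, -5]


n=4, Σx=41, Σy=-42, Σxy=-514, Σx²=515, Σy²=530
r = (4×(-514) - 41×(-42))/√((4×515 - 41²)(4×530 - (-42)²))
= -334/√(379×356) = -334/√134924 ≈ -334/367.3200 ≈ -0.9093

r ≈ -0.9093


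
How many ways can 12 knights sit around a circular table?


Circular arrangements of 12 distinct objects: fix one position to break rotational symmetry.
(n-1)! = 11! = 39916800

39916800


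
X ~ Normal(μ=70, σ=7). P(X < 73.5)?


z = (73.5-70)/7 = 0.5
P(Z < 0.5) = 0.6915

P(X < 73.5) ≈ 0.6915


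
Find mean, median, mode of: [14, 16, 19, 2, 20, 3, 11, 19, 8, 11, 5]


Sorted: [2, 3, 5, 8, 11, 11, 14, 16, 19, 19, 20]
Mean = 128/11
Median = 11
Freq: {14: 1, 16: 1, 19: 2, 2: 1, 20: 1, 3: 1, 11: 2, 8: 1, 5: 1}
Mode: [11, 19]

Mean=128/11, Median=11, Mode=[11, 19]


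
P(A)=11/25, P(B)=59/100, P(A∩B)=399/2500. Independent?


P(A)×P(B) = 649/2500
P(A∩B) = 399/2500
Not equal → NOT independent

No, not independent


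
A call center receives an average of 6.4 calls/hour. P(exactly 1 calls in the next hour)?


Poisson(λ=6.4): P(X=1) = e^(-λ)×λ^k/k!
= e^(-6.4) × 6.4^1 / 1!
≈ 0.001661557273 × 6.4 / 1 ≈ 0.010634

P(X=1) ≈ 0.010634 ≈ 1.06%


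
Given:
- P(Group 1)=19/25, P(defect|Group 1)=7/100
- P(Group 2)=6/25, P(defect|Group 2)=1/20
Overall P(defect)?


P(B) = Σ P(B|Aᵢ)×P(Aᵢ)
  7/100×19/25 = 133/2500
  1/20×6/25 = 3/250
Sum = 163/2500

P(defect) = 163/2500 ≈ 6.52%


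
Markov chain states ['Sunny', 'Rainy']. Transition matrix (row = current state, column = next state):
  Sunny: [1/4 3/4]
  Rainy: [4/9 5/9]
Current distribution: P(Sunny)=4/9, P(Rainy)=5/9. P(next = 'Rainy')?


P(next=Rainy) = Σᵢ P(now=i)×P(i→Rainy)
= 4/9×3/4 + 5/9×5/9
= 1/3 + 25/81 = 52/81

P = 52/81 ≈ 0.6420


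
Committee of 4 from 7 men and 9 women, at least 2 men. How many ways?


Count by #men:
  2M,2W: C(7,2)×C(9,2)=756
  3M,1W: C(7,3)×C(9,1)=315
  4M,0W: C(7,4)×C(9,0)=35
Total = 1106

1106


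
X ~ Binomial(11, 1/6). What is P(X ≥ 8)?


P(X ≥ 8) = Σ P(X=i) for i=8..11
P(X=8) = 6875/120932352
P(X=9) = 1375/362797056
P(X=10) = 55/362797056
P(X=11) = 1/362797056
Sum = 919/15116544

P(X ≥ 8) = 919/15116544 ≈ 0.01%


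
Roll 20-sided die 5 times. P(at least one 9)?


P(no 9)^5 = (19/20)^5 = 2476099/3200000
P(≥1) = 1 - 2476099/3200000 = 723901/3200000

P = 723901/3200000 ≈ 22.62%


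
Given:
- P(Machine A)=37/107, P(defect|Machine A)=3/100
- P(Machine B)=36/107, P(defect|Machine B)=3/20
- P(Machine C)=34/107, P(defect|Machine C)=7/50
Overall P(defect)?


P(B) = Σ P(B|Aᵢ)×P(Aᵢ)
  3/100×37/107 = 111/10700
  3/20×36/107 = 27/535
  7/50×34/107 = 119/2675
Sum = 1127/10700

P(defect) = 1127/10700 ≈ 10.53%


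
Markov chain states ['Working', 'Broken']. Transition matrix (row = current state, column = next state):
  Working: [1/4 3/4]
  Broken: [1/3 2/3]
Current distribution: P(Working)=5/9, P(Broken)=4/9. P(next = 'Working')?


P(next=Working) = Σᵢ P(now=i)×P(i→Working)
= 5/9×1/4 + 4/9×1/3
= 5/36 + 4/27 = 31/108

P = 31/108 ≈ 0.2870


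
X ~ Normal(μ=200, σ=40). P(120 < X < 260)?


z₁=(120-200)/40=-2.0, z₂=(260-200)/40=1.5
P = Φ(1.5) - Φ(-2.0) = 0.933193 - 0.022750 = 0.910443 ≈ 0.9104

P(120 < X < 260) ≈ 0.9104


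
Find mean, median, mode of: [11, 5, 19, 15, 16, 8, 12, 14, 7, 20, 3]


Sorted: [3, 5, 7, 8, 11, 12, 14, 15, 16, 19, 20]
Mean = 130/11
Median = 12
Freq: {11: 1, 5: 1, 19: 1, 15: 1, 16: 1, 8: 1, 12: 1, 14: 1, 7: 1, 20: 1, 3: 1}
Mode: No mode

Mean=130/11, Median=12, Mode=No mode


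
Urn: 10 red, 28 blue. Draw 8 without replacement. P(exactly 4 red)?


Hypergeometric: C(10,4)×C(28,4)/C(38,8)
= 210×20475/48903492 = 716625/8150582

P(X=4) = 716625/8150582 ≈ 8.79%


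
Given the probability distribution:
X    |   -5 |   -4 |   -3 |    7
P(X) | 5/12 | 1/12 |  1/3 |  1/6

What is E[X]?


E[X] = Σ x·P(X=x)
= (-5)×(5/12) + (-4)×(1/12) + (-3)×(1/3) + (7)×(1/6)
= -9/4

E[X] = -9/4


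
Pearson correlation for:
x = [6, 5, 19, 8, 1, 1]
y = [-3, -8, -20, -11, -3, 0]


n=6, Σx=40, Σy=-45, Σxy=-529, Σx²=488, Σy²=603
r = (6×(-529) - 40×(-45))/√((6×488 - 40²)(6×603 - (-45)²))
= -1374/√(1328×1593) = -1374/√2115504 ≈ -1374/1454.4772 ≈ -0.9447

r ≈ -0.9447


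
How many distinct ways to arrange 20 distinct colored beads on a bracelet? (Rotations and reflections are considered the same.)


Free circular arrangements: rotations and reflections both identified.
(n-1)!/2 = 19!/2 = 121645100408832000/2 = 60822550204416000

60822550204416000


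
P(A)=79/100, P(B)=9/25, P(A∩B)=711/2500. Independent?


P(A)×P(B) = 711/2500
P(A∩B) = 711/2500
Equal ✓ → Independent

Yes, independent


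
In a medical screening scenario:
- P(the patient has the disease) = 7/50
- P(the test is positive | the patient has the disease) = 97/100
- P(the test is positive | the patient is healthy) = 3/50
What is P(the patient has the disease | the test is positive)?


Using Bayes' theorem:
P(A|B) = P(B|A)·P(A) / P(B)

P(the test is positive) = 97/100 × 7/50 + 3/50 × 43/50
= 679/5000 + 129/2500 = 937/5000

P(the patient has the disease|the test is positive) = (679/5000) / (937/5000) = 679/937

P(the patient has the disease|the test is positive) = 679/937 ≈ 72.47%


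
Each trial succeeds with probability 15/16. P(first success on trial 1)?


Geometric: P(X=1) = (1-p)^(k-1)×p = (1/16)^0×15/16 = 15/16

P(X=1) = 15/16 ≈ 93.75%


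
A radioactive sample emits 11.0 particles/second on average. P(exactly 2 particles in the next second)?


Poisson(λ=11.0): P(X=2) = e^(-λ)×λ^k/k!
= e^(-11.0) × 11.0^2 / 2!
≈ 1.670170079e-05 × 121 / 2 ≈ 0.001010

P(X=2) ≈ 0.001010 ≈ 0.10%


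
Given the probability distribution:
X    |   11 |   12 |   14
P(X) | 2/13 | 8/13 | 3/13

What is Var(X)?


E[X] = 160/13
E[X²] = 1982/13
Var(X) = E[X²] - (E[X])² = 1982/13 - 25600/169 = 166/169

Var(X) = 166/169 ≈ 0.9822


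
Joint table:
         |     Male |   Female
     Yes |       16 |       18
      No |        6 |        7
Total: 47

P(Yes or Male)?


P(Yes∨Male) = P(Yes) + P(Male) - P(Yes∧Male)
= (34 + 22 - 16)/47 = 40/47

P = 40/47 ≈ 85.11%


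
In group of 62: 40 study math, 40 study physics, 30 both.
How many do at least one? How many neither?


|A∪B| = 40+40-30 = 50
Neither = 62-50 = 12

At least one: 50; Neither: 12


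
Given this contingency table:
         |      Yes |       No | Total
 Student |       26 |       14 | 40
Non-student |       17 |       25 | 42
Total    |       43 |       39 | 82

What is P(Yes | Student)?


P(Yes | Student) = 26/(26+14) = 26/40 = 13/20

P(Yes|Student) = 13/20 ≈ 65.00%


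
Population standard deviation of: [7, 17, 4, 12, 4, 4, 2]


Mean = 50/7
  (7-50/7)²=1/49
  (17-50/7)²=4761/49
  (4-50/7)²=484/49
  (12-50/7)²=1156/49
  (4-50/7)²=484/49
  (4-50/7)²=484/49
  (2-50/7)²=1296/49
Σ(x-μ)² = 1238/7
σ² = (1238/7)/7 = 1238/49

σ = √(1238/49) ≈ 5.0265


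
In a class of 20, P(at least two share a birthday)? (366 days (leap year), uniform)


P(all different) = Π(366-i)/366 for i=0..19
= 0.589430
P(match) = 1 - 0.589430 = 0.410570

P ≈ 0.4106 ≈ 41.06%


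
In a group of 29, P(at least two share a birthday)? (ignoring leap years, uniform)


P(all different) = Π(365-i)/365 for i=0..28
= 0.319031
P(match) = 1 - 0.319031 = 0.680969

P ≈ 0.6810 ≈ 68.10%
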